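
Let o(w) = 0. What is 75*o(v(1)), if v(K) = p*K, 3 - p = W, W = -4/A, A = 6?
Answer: 0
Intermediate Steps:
W = -⅔ (W = -4/6 = -4*⅙ = -⅔ ≈ -0.66667)
p = 11/3 (p = 3 - 1*(-⅔) = 3 + ⅔ = 11/3 ≈ 3.6667)
v(K) = 11*K/3
75*o(v(1)) = 75*0 = 0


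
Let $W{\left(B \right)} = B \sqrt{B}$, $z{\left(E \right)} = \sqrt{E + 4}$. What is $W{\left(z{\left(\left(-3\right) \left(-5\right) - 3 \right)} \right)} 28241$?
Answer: $225928$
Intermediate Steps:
$z{\left(E \right)} = \sqrt{4 + E}$
$W{\left(B \right)} = B^{\frac{3}{2}}$
$W{\left(z{\left(\left(-3\right) \left(-5\right) - 3 \right)} \right)} 28241 = \left(\sqrt{4 - -12}\right)^{\frac{3}{2}} \cdot 28241 = \left(\sqrt{4 + \left(15 - 3\right)}\right)^{\frac{3}{2}} \cdot 28241 = \left(\sqrt{4 + 12}\right)^{\frac{3}{2}} \cdot 28241 = \left(\sqrt{16}\right)^{\frac{3}{2}} \cdot 28241 = 4^{\frac{3}{2}} \cdot 28241 = 8 \cdot 28241 = 225928$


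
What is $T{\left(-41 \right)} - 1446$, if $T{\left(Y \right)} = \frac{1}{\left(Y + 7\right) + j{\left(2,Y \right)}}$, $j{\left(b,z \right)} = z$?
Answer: $- \frac{108451}{75} \approx -1446.0$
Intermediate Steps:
$T{\left(Y \right)} = \frac{1}{7 + 2 Y}$ ($T{\left(Y \right)} = \frac{1}{\left(Y + 7\right) + Y} = \frac{1}{\left(7 + Y\right) + Y} = \frac{1}{7 + 2 Y}$)
$T{\left(-41 \right)} - 1446 = \frac{1}{7 + 2 \left(-41\right)} - 1446 = \frac{1}{7 - 82} - 1446 = \frac{1}{-75} - 1446 = - \frac{1}{75} - 1446 = - \frac{108451}{75}$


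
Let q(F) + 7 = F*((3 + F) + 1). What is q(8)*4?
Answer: 356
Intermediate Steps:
q(F) = -7 + F*(4 + F) (q(F) = -7 + F*((3 + F) + 1) = -7 + F*(4 + F))
q(8)*4 = (-7 + 8² + 4*8)*4 = (-7 + 64 + 32)*4 = 89*4 = 356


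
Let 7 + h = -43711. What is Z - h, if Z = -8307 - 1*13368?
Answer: 22043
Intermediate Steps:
Z = -21675 (Z = -8307 - 13368 = -21675)
h = -43718 (h = -7 - 43711 = -43718)
Z - h = -21675 - 1*(-43718) = -21675 + 43718 = 22043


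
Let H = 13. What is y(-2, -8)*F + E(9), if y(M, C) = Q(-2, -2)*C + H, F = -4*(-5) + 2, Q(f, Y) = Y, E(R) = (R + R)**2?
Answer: 962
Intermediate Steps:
E(R) = 4*R**2 (E(R) = (2*R)**2 = 4*R**2)
F = 22 (F = 20 + 2 = 22)
y(M, C) = 13 - 2*C (y(M, C) = -2*C + 13 = 13 - 2*C)
y(-2, -8)*F + E(9) = (13 - 2*(-8))*22 + 4*9**2 = (13 + 16)*22 + 4*81 = 29*22 + 324 = 638 + 324 = 962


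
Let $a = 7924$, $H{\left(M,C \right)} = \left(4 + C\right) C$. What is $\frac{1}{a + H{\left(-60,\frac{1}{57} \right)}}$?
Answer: $\frac{3249}{25745305} \approx 0.0001262$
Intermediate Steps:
$H{\left(M,C \right)} = C \left(4 + C\right)$
$\frac{1}{a + H{\left(-60,\frac{1}{57} \right)}} = \frac{1}{7924 + \frac{4 + \frac{1}{57}}{57}} = \frac{1}{7924 + \frac{1}{57} \cdot \frac{229}{57}} = \frac{1}{7924 + \frac{229}{3249}} = \frac{1}{\frac{25745305}{3249}} = \frac{3249}{25745305}$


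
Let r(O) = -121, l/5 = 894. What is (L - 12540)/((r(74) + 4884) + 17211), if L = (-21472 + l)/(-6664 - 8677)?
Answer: -96179569/168551567 ≈ -0.57062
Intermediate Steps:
l = 4470 (l = 5*894 = 4470)
L = 17002/15341 (L = (-21472 + 4470)/(-6664 - 8677) = -17002/(-15341) = -17002*(-1/15341) = 17002/15341 ≈ 1.1083)
(L - 12540)/((r(74) + 4884) + 17211) = (17002/15341 - 12540)/((-121 + 4884) + 17211) = -192359138/(15341*(4763 + 17211)) = -192359138/15341/21974 = -192359138/15341*1/21974 = -96179569/168551567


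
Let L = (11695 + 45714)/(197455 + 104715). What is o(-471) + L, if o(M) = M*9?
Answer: -116440111/27470 ≈ -4238.8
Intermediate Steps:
o(M) = 9*M
L = 5219/27470 (L = 57409/302170 = 57409*(1/302170) = 5219/27470 ≈ 0.18999)
o(-471) + L = 9*(-471) + 5219/27470 = -4239 + 5219/27470 = -116440111/27470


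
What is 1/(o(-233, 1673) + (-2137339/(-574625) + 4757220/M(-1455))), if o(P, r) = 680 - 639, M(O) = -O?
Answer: 55738625/184733775008 ≈ 0.00030172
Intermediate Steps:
o(P, r) = 41
1/(o(-233, 1673) + (-2137339/(-574625) + 4757220/M(-1455))) = 1/(41 + (-2137339/(-574625) + 4757220/((-1*(-1455))))) = 1/(41 + (-2137339*(-1/574625) + 4757220/1455)) = 1/(41 + (2137339/574625 + 4757220*(1/1455))) = 1/(41 + (2137339/574625 + 317148/97)) = 1/(41 + 182448491383/55738625) = 1/(184733775008/55738625) = 55738625/184733775008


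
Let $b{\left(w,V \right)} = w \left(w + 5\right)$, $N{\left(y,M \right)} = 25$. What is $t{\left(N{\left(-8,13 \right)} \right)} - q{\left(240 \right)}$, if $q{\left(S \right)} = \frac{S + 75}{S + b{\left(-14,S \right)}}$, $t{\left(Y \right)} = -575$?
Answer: $- \frac{70255}{122} \approx -575.86$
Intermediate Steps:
$b{\left(w,V \right)} = w \left(5 + w\right)$
$q{\left(S \right)} = \frac{75 + S}{126 + S}$ ($q{\left(S \right)} = \frac{S + 75}{S - 14 \left(5 - 14\right)} = \frac{75 + S}{S - -126} = \frac{75 + S}{S + 126} = \frac{75 + S}{126 + S}$)
$t{\left(N{\left(-8,13 \right)} \right)} - q{\left(240 \right)} = -575 - \frac{75 + 240}{126 + 240} = -575 - \frac{1}{366} \cdot 315 = -575 - \frac{105}{122} = - \frac{70255}{122}$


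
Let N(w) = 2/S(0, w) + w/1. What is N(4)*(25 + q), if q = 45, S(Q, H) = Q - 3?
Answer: 700/3 ≈ 233.33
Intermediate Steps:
S(Q, H) = -3 + Q
N(w) = -⅔ + w (N(w) = 2/(-3 + 0) + w/1 = 2/(-3) + w*1 = 2*(-⅓) + w = -⅔ + w)
N(4)*(25 + q) = (-⅔ + 4)*(25 + 45) = (10/3)*70 = 700/3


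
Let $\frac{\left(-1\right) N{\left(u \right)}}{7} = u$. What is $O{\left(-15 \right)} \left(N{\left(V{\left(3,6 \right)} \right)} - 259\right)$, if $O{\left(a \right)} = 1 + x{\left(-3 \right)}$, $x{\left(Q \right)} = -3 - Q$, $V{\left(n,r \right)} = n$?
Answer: $-280$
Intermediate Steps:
$O{\left(a \right)} = 1$ ($O{\left(a \right)} = 1 - 0 = 1 + \left(-3 + 3\right) = 1 + 0 = 1$)
$N{\left(u \right)} = - 7 u$
$O{\left(-15 \right)} \left(N{\left(V{\left(3,6 \right)} \right)} - 259\right) = 1 \left(\left(-7\right) 3 - 259\right) = 1 \left(-21 - 259\right) = 1 \left(-280\right) = -280$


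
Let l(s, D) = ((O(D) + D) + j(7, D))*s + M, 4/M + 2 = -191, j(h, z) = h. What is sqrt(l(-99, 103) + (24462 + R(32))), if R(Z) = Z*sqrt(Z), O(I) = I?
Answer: sqrt(125714603 + 4767872*sqrt(2))/193 ≈ 59.632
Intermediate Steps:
R(Z) = Z**(3/2)
M = -4/193 (M = 4/(-2 - 191) = 4/(-193) = 4*(-1/193) = -4/193 ≈ -0.020725)
l(s, D) = -4/193 + s*(7 + 2*D) (l(s, D) = ((D + D) + 7)*s - 4/193 = (2*D + 7)*s - 4/193 = (7 + 2*D)*s - 4/193 = s*(7 + 2*D) - 4/193 = -4/193 + s*(7 + 2*D))
sqrt(l(-99, 103) + (24462 + R(32))) = sqrt((-4/193 + 7*(-99) + 2*103*(-99)) + (24462 + 32**(3/2))) = sqrt((-4/193 - 693 - 20394) + (24462 + 128*sqrt(2))) = sqrt(-4069795/193 + (24462 + 128*sqrt(2))) = sqrt(651371/193 + 128*sqrt(2))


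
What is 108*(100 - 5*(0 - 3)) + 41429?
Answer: 53849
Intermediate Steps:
108*(100 - 5*(0 - 3)) + 41429 = 108*(100 - 5*(-3)) + 41429 = 108*(100 + 15) + 41429 = 108*115 + 41429 = 12420 + 41429 = 53849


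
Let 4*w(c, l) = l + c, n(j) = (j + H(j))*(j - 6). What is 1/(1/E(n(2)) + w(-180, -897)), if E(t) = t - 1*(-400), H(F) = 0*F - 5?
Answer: -206/55465 ≈ -0.0037141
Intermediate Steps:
H(F) = -5 (H(F) = 0 - 5 = -5)
n(j) = (-6 + j)*(-5 + j) (n(j) = (j - 5)*(j - 6) = (-5 + j)*(-6 + j) = (-6 + j)*(-5 + j))
w(c, l) = c/4 + l/4 (w(c, l) = (l + c)/4 = (c + l)/4 = c/4 + l/4)
E(t) = 400 + t (E(t) = t + 400 = 400 + t)
1/(1/E(n(2)) + w(-180, -897)) = 1/(1/(400 + (30 + 2² - 11*2)) + ((¼)*(-180) + (¼)*(-897))) = 1/(1/(400 + (30 + 4 - 22)) + (-45 - 897/4)) = 1/(1/(400 + 12) - 1077/4) = 1/(1/412 - 1077/4) = 1/(-55465/206) = -206/55465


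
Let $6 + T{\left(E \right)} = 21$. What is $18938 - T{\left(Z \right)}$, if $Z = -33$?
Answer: $18923$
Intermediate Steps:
$T{\left(E \right)} = 15$ ($T{\left(E \right)} = -6 + 21 = 15$)
$18938 - T{\left(Z \right)} = 18938 - 15 = 18923$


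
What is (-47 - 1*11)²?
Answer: 3364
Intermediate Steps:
(-47 - 1*11)² = (-47 - 11)² = (-58)² = 3364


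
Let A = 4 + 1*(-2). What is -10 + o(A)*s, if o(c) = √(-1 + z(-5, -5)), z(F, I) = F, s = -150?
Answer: -10 - 150*I*√6 ≈ -10.0 - 367.42*I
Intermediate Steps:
A = 2 (A = 4 - 2 = 2)
o(c) = I*√6 (o(c) = √(-1 - 5) = √(-6) = I*√6)
-10 + o(A)*s = -10 + (I*√6)*(-150) = -10 - 150*I*√6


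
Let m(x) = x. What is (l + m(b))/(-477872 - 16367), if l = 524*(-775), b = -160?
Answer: 406260/494239 ≈ 0.82199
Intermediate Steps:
l = -406100
(l + m(b))/(-477872 - 16367) = (-406100 - 160)/(-477872 - 16367) = -406260/(-494239) = -406260*(-1/494239) = 406260/494239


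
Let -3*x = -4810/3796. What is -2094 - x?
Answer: -917357/438 ≈ -2094.4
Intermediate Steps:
x = 185/438 (x = -(-4810)/(3*3796) = -1/3*(-185/146) = 185/438 ≈ 0.42237)
-2094 - x = -2094 - 1*185/438 = -2094 - 185/438 = -917357/438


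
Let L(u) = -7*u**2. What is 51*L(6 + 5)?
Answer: -43197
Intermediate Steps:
51*L(6 + 5) = 51*(-7*(6 + 5)**2) = 51*(-7*11**2) = 51*(-7*121) = 51*(-847) = -43197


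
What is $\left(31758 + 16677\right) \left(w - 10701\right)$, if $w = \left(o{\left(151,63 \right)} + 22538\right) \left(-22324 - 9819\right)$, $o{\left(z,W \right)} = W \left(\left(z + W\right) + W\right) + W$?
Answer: $-62355322505595$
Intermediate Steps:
$o{\left(z,W \right)} = W + W \left(z + 2 W\right)$ ($o{\left(z,W \right)} = W \left(\left(W + z\right) + W\right) + W = W \left(z + 2 W\right) + W = W + W \left(z + 2 W\right)$)
$w = -1287391436$ ($w = \left(63 \left(1 + 151 + 2 \cdot 63\right) + 22538\right) \left(-22324 - 9819\right) = \left(63 \left(1 + 151 + 126\right) + 22538\right) \left(-32143\right) = \left(63 \cdot 278 + 22538\right) \left(-32143\right) = \left(17514 + 22538\right) \left(-32143\right) = 40052 \left(-32143\right) = -1287391436$)
$\left(31758 + 16677\right) \left(w - 10701\right) = \left(31758 + 16677\right) \left(-1287391436 - 10701\right) = 48435 \left(-1287402137\right) = -62355322505595$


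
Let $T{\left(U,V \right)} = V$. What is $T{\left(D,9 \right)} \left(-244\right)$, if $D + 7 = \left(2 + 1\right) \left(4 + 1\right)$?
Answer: $-2196$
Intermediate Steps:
$D = 8$ ($D = -7 + \left(2 + 1\right) \left(4 + 1\right) = -7 + 3 \cdot 5 = -7 + 15 = 8$)
$T{\left(D,9 \right)} \left(-244\right) = 9 \left(-244\right) = -2196$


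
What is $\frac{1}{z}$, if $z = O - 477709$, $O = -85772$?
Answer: $- \frac{1}{563481} \approx -1.7747 \cdot 10^{-6}$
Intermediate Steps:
$z = -563481$ ($z = -85772 - 477709 = -563481$)
$\frac{1}{z} = \frac{1}{-563481} = - \frac{1}{563481}$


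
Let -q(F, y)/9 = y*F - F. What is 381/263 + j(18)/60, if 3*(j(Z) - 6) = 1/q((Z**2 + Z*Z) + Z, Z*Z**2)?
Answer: 2562398640133/1654581002760 ≈ 1.5487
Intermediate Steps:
q(F, y) = 9*F - 9*F*y (q(F, y) = -9*(y*F - F) = -9*(F*y - F) = -9*(-F + F*y) = 9*F - 9*F*y)
j(Z) = 6 + 1/(27*(1 - Z**3)*(Z + 2*Z**2)) (j(Z) = 6 + 1/(3*((9*((Z**2 + Z*Z) + Z)*(1 - Z*Z**2)))) = 6 + 1/(3*((9*((Z**2 + Z**2) + Z)*(1 - Z**3)))) = 6 + 1/(3*((9*(2*Z**2 + Z)*(1 - Z**3)))) = 6 + 1/(3*((9*(Z + 2*Z**2)*(1 - Z**3)))) = 6 + 1/(3*((9*(1 - Z**3)*(Z + 2*Z**2)))) = 6 + (1/(9*(1 - Z**3)*(Z + 2*Z**2)))/3 = 6 + 1/(27*(1 - Z**3)*(Z + 2*Z**2)))
381/263 + j(18)/60 = 381/263 + (6 - 1/(27*(-1 + 18**3)*(18 + 2*18**2)))/60 = 381*(1/263) + (6 - 1/(27*(-1 + 5832)*(18 + 2*324)))*(1/60) = 381/263 + (6 - 1/27/(5831*(18 + 648)))*(1/60) = 381/263 + (6 - 1/27*1/5831/666)*(1/60) = 381/263 + (6 - 1/27*1/5831*1/666)*(1/60) = 381/263 + (6 - 1/104853042)*(1/60) = 381/263 + (629118251/104853042)*(1/60) = 381/263 + 629118251/6291182520 = 2562398640133/1654581002760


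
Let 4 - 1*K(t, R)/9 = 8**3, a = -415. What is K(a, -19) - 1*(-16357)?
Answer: 11785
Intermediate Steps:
K(t, R) = -4572 (K(t, R) = 36 - 9*8**3 = 36 - 9*512 = 36 - 4608 = -4572)
K(a, -19) - 1*(-16357) = -4572 - 1*(-16357) = -4572 + 16357 = 11785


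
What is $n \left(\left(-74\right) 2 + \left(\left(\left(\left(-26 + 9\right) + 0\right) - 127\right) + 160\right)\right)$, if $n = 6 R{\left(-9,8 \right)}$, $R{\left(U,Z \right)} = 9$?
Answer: $-7128$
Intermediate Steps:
$n = 54$ ($n = 6 \cdot 9 = 54$)
$n \left(\left(-74\right) 2 + \left(\left(\left(\left(-26 + 9\right) + 0\right) - 127\right) + 160\right)\right) = 54 \left(\left(-74\right) 2 + \left(\left(\left(\left(-26 + 9\right) + 0\right) - 127\right) + 160\right)\right) = 54 \left(-148 + \left(\left(\left(-17 + 0\right) - 127\right) + 160\right)\right) = 54 \left(-148 + \left(\left(-17 - 127\right) + 160\right)\right) = 54 \left(-148 + \left(-144 + 160\right)\right) = 54 \left(-148 + 16\right) = 54 \left(-132\right) = -7128$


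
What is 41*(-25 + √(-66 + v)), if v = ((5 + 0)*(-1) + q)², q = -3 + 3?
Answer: -1025 + 41*I*√41 ≈ -1025.0 + 262.53*I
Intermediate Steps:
q = 0
v = 25 (v = ((5 + 0)*(-1) + 0)² = (5*(-1) + 0)² = (-5 + 0)² = (-5)² = 25)
41*(-25 + √(-66 + v)) = 41*(-25 + √(-66 + 25)) = 41*(-25 + √(-41)) = 41*(-25 + I*√41) = -1025 + 41*I*√41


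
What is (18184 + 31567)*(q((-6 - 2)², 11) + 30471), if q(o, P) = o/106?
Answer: 80347616245/53 ≈ 1.5160e+9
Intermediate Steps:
q(o, P) = o/106 (q(o, P) = o*(1/106) = o/106)
(18184 + 31567)*(q((-6 - 2)², 11) + 30471) = (18184 + 31567)*((-6 - 2)²/106 + 30471) = 49751*((1/106)*(-8)² + 30471) = 49751*((1/106)*64 + 30471) = 49751*(32/53 + 30471) = 49751*(1614995/53) = 80347616245/53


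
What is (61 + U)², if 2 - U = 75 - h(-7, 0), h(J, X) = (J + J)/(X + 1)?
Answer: 676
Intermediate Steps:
h(J, X) = 2*J/(1 + X) (h(J, X) = (2*J)/(1 + X) = 2*J/(1 + X))
U = -87 (U = 2 - (75 - 2*(-7)/(1 + 0)) = 2 - (75 - 2*(-7)/1) = 2 - (75 - 2*(-7)) = 2 - (75 - 1*(-14)) = 2 - (75 + 14) = 2 - 1*89 = 2 - 89 = -87)
(61 + U)² = (61 - 87)² = (-26)² = 676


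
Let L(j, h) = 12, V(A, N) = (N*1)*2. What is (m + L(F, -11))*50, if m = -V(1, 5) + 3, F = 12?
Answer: 250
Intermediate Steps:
V(A, N) = 2*N (V(A, N) = N*2 = 2*N)
m = -7 (m = -2*5 + 3 = -1*10 + 3 = -10 + 3 = -7)
(m + L(F, -11))*50 = (-7 + 12)*50 = 5*50 = 250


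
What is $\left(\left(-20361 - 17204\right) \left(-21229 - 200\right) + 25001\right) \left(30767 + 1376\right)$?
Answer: $25875288122198$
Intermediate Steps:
$\left(\left(-20361 - 17204\right) \left(-21229 - 200\right) + 25001\right) \left(30767 + 1376\right) = \left(- 37565 \left(-21229 + \left(-6910 + 6710\right)\right) + 25001\right) 32143 = \left(- 37565 \left(-21229 - 200\right) + 25001\right) 32143 = \left(\left(-37565\right) \left(-21429\right) + 25001\right) 32143 = \left(804980385 + 25001\right) 32143 = 805005386 \cdot 32143 = 25875288122198$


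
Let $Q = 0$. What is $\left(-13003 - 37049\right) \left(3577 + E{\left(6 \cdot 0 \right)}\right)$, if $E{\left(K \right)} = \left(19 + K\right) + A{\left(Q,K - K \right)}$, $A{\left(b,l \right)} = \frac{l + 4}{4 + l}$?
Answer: $-180037044$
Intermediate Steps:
$A{\left(b,l \right)} = 1$ ($A{\left(b,l \right)} = \frac{4 + l}{4 + l} = 1$)
$E{\left(K \right)} = 20 + K$ ($E{\left(K \right)} = \left(19 + K\right) + 1 = 20 + K$)
$\left(-13003 - 37049\right) \left(3577 + E{\left(6 \cdot 0 \right)}\right) = \left(-13003 - 37049\right) \left(3577 + \left(20 + 6 \cdot 0\right)\right) = - 50052 \left(3577 + \left(20 + 0\right)\right) = - 50052 \left(3577 + 20\right) = \left(-50052\right) 3597 = -180037044$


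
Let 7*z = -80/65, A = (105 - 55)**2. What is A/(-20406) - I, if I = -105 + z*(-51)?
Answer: 89050267/928473 ≈ 95.910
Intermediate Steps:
A = 2500 (A = 50**2 = 2500)
z = -16/91 (z = (-80/65)/7 = (-80*1/65)/7 = (1/7)*(-16/13) = -16/91 ≈ -0.17582)
I = -8739/91 (I = -105 - 16/91*(-51) = -105 + 816/91 = -8739/91 ≈ -96.033)
A/(-20406) - I = 2500/(-20406) - 1*(-8739/91) = 2500*(-1/20406) + 8739/91 = -1250/10203 + 8739/91 = 89050267/928473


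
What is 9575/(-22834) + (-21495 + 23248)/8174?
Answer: -9559512/46661279 ≈ -0.20487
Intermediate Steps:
9575/(-22834) + (-21495 + 23248)/8174 = 9575*(-1/22834) + 1753*(1/8174) = -9575/22834 + 1753/8174 = -9559512/46661279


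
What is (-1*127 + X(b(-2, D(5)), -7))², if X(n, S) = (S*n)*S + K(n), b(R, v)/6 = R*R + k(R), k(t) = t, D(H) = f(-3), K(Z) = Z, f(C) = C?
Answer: 223729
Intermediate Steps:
D(H) = -3
b(R, v) = 6*R + 6*R² (b(R, v) = 6*(R*R + R) = 6*(R² + R) = 6*(R + R²) = 6*R + 6*R²)
X(n, S) = n + n*S² (X(n, S) = (S*n)*S + n = n*S² + n = n + n*S²)
(-1*127 + X(b(-2, D(5)), -7))² = (-1*127 + (6*(-2)*(1 - 2))*(1 + (-7)²))² = (-127 + (6*(-2)*(-1))*(1 + 49))² = (-127 + 12*50)² = (-127 + 600)² = 473² = 223729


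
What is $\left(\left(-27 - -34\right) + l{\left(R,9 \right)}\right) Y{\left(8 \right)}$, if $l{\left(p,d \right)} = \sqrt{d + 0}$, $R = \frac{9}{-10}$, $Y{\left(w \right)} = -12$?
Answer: $-120$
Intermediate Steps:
$R = - \frac{9}{10}$ ($R = 9 \left(- \frac{1}{10}\right) = - \frac{9}{10} \approx -0.9$)
$l{\left(p,d \right)} = \sqrt{d}$
$\left(\left(-27 - -34\right) + l{\left(R,9 \right)}\right) Y{\left(8 \right)} = \left(\left(-27 - -34\right) + \sqrt{9}\right) \left(-12\right) = \left(\left(-27 + 34\right) + 3\right) \left(-12\right) = \left(7 + 3\right) \left(-12\right) = 10 \left(-12\right) = -120$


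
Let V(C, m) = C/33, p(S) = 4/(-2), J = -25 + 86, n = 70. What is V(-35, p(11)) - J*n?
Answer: -140945/33 ≈ -4271.1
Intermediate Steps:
J = 61
p(S) = -2 (p(S) = 4*(-½) = -2)
V(C, m) = C/33 (V(C, m) = C*(1/33) = C/33)
V(-35, p(11)) - J*n = (1/33)*(-35) - 61*70 = -35/33 - 1*4270 = -35/33 - 4270 = -140945/33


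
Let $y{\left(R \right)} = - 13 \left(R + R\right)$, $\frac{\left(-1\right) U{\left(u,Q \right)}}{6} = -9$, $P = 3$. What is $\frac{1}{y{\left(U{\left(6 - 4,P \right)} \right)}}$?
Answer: $- \frac{1}{1404} \approx -0.00071225$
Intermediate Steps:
$U{\left(u,Q \right)} = 54$ ($U{\left(u,Q \right)} = \left(-6\right) \left(-9\right) = 54$)
$y{\left(R \right)} = - 26 R$ ($y{\left(R \right)} = - 13 \cdot 2 R = - 26 R$)
$\frac{1}{y{\left(U{\left(6 - 4,P \right)} \right)}} = \frac{1}{\left(-26\right) 54} = \frac{1}{-1404} = - \frac{1}{1404}$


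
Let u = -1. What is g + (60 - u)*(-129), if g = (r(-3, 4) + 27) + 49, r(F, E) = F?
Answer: -7796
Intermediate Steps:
g = 73 (g = (-3 + 27) + 49 = 24 + 49 = 73)
g + (60 - u)*(-129) = 73 + (60 - 1*(-1))*(-129) = 73 + (60 + 1)*(-129) = 73 + 61*(-129) = 73 - 7869 = -7796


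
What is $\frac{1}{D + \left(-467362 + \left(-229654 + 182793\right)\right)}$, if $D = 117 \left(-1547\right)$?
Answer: $- \frac{1}{695222} \approx -1.4384 \cdot 10^{-6}$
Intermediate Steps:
$D = -180999$
$\frac{1}{D + \left(-467362 + \left(-229654 + 182793\right)\right)} = \frac{1}{-180999 + \left(-467362 + \left(-229654 + 182793\right)\right)} = \frac{1}{-180999 - 514223} = \frac{1}{-695222} = - \frac{1}{695222}$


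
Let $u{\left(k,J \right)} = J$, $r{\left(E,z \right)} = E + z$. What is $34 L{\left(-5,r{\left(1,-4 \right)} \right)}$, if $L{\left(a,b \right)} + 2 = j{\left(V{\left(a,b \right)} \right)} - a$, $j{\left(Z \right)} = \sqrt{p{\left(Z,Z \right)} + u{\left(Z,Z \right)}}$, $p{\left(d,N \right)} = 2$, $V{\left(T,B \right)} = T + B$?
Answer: $102 + 34 i \sqrt{6} \approx 102.0 + 83.283 i$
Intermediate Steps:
$V{\left(T,B \right)} = B + T$
$j{\left(Z \right)} = \sqrt{2 + Z}$
$L{\left(a,b \right)} = -2 + \sqrt{2 + a + b} - a$ ($L{\left(a,b \right)} = -2 - \left(a - \sqrt{2 + \left(b + a\right)}\right) = -2 - \left(a - \sqrt{2 + \left(a + b\right)}\right) = -2 - \left(a - \sqrt{2 + a + b}\right) = -2 + \sqrt{2 + a + b} - a$)
$34 L{\left(-5,r{\left(1,-4 \right)} \right)} = 34 \left(-2 + \sqrt{2 - 5 + \left(1 - 4\right)} - -5\right) = 34 \left(-2 + \sqrt{2 - 5 - 3} + 5\right) = 34 \left(-2 + \sqrt{-6} + 5\right) = 34 \left(-2 + i \sqrt{6} + 5\right) = 34 \left(3 + i \sqrt{6}\right) = 102 + 34 i \sqrt{6}$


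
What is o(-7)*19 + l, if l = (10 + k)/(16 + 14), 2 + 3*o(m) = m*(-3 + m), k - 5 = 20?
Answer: 2591/6 ≈ 431.83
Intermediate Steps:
k = 25 (k = 5 + 20 = 25)
o(m) = -⅔ + m*(-3 + m)/3 (o(m) = -⅔ + (m*(-3 + m))/3 = -⅔ + m*(-3 + m)/3)
l = 7/6 (l = (10 + 25)/(16 + 14) = 35/30 = 35*(1/30) = 7/6 ≈ 1.1667)
o(-7)*19 + l = (-⅔ - 1*(-7) + (⅓)*(-7)²)*19 + 7/6 = (-⅔ + 7 + (⅓)*49)*19 + 7/6 = (-⅔ + 7 + 49/3)*19 + 7/6 = (68/3)*19 + 7/6 = 1292/3 + 7/6 = 2591/6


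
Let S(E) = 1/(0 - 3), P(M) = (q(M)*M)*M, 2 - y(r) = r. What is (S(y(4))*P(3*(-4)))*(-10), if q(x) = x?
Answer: -5760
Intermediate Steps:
y(r) = 2 - r
P(M) = M**3 (P(M) = (M*M)*M = M**2*M = M**3)
S(E) = -1/3 (S(E) = 1/(-3) = -1/3)
(S(y(4))*P(3*(-4)))*(-10) = -(3*(-4))**3/3*(-10) = -1/3*(-12)**3*(-10) = -1/3*(-1728)*(-10) = 576*(-10) = -5760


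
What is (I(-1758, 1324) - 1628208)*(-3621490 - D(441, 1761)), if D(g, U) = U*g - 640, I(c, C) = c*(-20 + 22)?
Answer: 7175426335524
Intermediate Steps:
I(c, C) = 2*c (I(c, C) = c*2 = 2*c)
D(g, U) = -640 + U*g
(I(-1758, 1324) - 1628208)*(-3621490 - D(441, 1761)) = (2*(-1758) - 1628208)*(-3621490 - (-640 + 1761*441)) = (-3516 - 1628208)*(-3621490 - (-640 + 776601)) = -1631724*(-3621490 - 1*775961) = -1631724*(-3621490 - 775961) = -1631724*(-4397451) = 7175426335524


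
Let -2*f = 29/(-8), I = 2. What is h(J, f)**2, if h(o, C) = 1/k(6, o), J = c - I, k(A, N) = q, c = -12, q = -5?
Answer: 1/25 ≈ 0.040000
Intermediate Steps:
k(A, N) = -5
f = 29/16 (f = -29/(2*(-8)) = -29*(-1)/(2*8) = -1/2*(-29/8) = 29/16 ≈ 1.8125)
J = -14 (J = -12 - 1*2 = -12 - 2 = -14)
h(o, C) = -1/5 (h(o, C) = 1/(-5) = -1/5)
h(J, f)**2 = (-1/5)**2 = 1/25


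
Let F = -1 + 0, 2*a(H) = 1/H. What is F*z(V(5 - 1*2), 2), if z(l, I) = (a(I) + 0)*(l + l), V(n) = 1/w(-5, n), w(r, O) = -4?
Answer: 1/8 ≈ 0.12500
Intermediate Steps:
V(n) = -1/4 (V(n) = 1/(-4) = -1/4)
a(H) = 1/(2*H) (a(H) = (1/H)/2 = 1/(2*H))
z(l, I) = l/I (z(l, I) = (1/(2*I) + 0)*(l + l) = (1/(2*I))*(2*l) = l/I)
F = -1
F*z(V(5 - 1*2), 2) = -(-1)/(4*2) = -1*(-1/8) = 1/8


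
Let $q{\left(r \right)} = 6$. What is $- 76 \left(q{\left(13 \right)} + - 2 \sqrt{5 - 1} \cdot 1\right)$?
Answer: $-152$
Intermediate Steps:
$- 76 \left(q{\left(13 \right)} + - 2 \sqrt{5 - 1} \cdot 1\right) = - 76 \left(6 + - 2 \sqrt{5 - 1} \cdot 1\right) = - 76 \left(6 + - 2 \sqrt{4} \cdot 1\right) = - 76 \left(6 + \left(-2\right) 2 \cdot 1\right) = - 76 \left(6 - 4\right) = \left(-76\right) 2 = -152$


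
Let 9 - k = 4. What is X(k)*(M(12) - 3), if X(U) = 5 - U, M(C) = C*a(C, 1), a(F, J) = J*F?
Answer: 0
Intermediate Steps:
a(F, J) = F*J
M(C) = C² (M(C) = C*(C*1) = C*C = C²)
k = 5 (k = 9 - 1*4 = 9 - 4 = 5)
X(k)*(M(12) - 3) = (5 - 1*5)*(12² - 3) = (5 - 5)*(144 - 3) = 0*141 = 0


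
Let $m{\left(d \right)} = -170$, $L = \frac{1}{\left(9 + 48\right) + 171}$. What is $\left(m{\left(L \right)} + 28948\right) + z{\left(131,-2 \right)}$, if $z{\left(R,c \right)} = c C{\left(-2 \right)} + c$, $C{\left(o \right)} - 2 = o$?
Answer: $28776$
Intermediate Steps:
$C{\left(o \right)} = 2 + o$
$z{\left(R,c \right)} = c$ ($z{\left(R,c \right)} = c \left(2 - 2\right) + c = c 0 + c = 0 + c = c$)
$L = \frac{1}{228}$ ($L = \frac{1}{57 + 171} = \frac{1}{228} \approx 0.004386$)
$\left(m{\left(L \right)} + 28948\right) + z{\left(131,-2 \right)} = \left(-170 + 28948\right) - 2 = 28778 - 2 = 28776$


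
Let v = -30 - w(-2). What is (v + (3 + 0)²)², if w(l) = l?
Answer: 361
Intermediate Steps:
v = -28 (v = -30 - 1*(-2) = -30 + 2 = -28)
(v + (3 + 0)²)² = (-28 + (3 + 0)²)² = (-28 + 3²)² = (-28 + 9)² = (-19)² = 361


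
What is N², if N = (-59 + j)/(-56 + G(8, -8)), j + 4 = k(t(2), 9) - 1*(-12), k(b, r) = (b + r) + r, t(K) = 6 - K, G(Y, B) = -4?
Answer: 841/3600 ≈ 0.23361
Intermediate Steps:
k(b, r) = b + 2*r
j = 30 (j = -4 + (((6 - 1*2) + 2*9) - 1*(-12)) = -4 + (((6 - 2) + 18) + 12) = -4 + ((4 + 18) + 12) = -4 + (22 + 12) = -4 + 34 = 30)
N = 29/60 (N = (-59 + 30)/(-56 - 4) = -29/(-60) = -29*(-1/60) = 29/60 ≈ 0.48333)
N² = (29/60)² = 841/3600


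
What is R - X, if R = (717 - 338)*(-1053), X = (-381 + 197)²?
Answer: -432943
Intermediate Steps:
X = 33856 (X = (-184)² = 33856)
R = -399087 (R = 379*(-1053) = -399087)
R - X = -399087 - 1*33856 = -399087 - 33856 = -432943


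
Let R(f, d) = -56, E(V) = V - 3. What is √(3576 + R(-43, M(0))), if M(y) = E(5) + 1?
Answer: 8*√55 ≈ 59.330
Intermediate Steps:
E(V) = -3 + V
M(y) = 3 (M(y) = (-3 + 5) + 1 = 2 + 1 = 3)
√(3576 + R(-43, M(0))) = √(3576 - 56) = √3520 = 8*√55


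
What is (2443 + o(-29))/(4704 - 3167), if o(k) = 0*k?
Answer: 2443/1537 ≈ 1.5895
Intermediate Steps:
o(k) = 0
(2443 + o(-29))/(4704 - 3167) = (2443 + 0)/(4704 - 3167) = 2443/1537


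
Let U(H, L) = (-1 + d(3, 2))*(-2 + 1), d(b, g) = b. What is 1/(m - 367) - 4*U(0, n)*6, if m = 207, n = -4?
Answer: 7679/160 ≈ 47.994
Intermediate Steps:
U(H, L) = -2 (U(H, L) = (-1 + 3)*(-2 + 1) = 2*(-1) = -2)
1/(m - 367) - 4*U(0, n)*6 = 1/(207 - 367) - 4*(-2)*6 = 1/(-160) - (-8)*6 = -1/160 - 1*(-48) = -1/160 + 48 = 7679/160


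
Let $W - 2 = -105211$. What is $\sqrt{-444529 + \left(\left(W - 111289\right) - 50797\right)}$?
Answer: $4 i \sqrt{44489} \approx 843.7 i$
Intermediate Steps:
$W = -105209$ ($W = 2 - 105211 = -105209$)
$\sqrt{-444529 + \left(\left(W - 111289\right) - 50797\right)} = \sqrt{-444529 - 267295} = \sqrt{-711824} = 4 i \sqrt{44489}$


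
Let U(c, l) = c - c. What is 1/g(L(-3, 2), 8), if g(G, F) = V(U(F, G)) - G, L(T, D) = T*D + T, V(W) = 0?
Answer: 1/9 ≈ 0.11111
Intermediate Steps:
U(c, l) = 0
L(T, D) = T + D*T (L(T, D) = D*T + T = T + D*T)
g(G, F) = -G (g(G, F) = 0 - G = -G)
1/g(L(-3, 2), 8) = 1/(-(-3)*(1 + 2)) = 1/(-(-3)*3) = 1/(-1*(-9)) = 1/9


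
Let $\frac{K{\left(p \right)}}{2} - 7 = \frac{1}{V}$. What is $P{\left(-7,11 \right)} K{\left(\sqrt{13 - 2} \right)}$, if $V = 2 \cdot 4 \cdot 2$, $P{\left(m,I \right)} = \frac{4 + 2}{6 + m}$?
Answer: $- \frac{339}{4} \approx -84.75$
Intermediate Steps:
$P{\left(m,I \right)} = \frac{6}{6 + m}$
$V = 16$ ($V = 8 \cdot 2 = 16$)
$K{\left(p \right)} = \frac{113}{8}$ ($K{\left(p \right)} = 14 + \frac{2}{16} = 14 + 2 \cdot \frac{1}{16} = 14 + \frac{1}{8} = \frac{113}{8}$)
$P{\left(-7,11 \right)} K{\left(\sqrt{13 - 2} \right)} = \frac{6}{6 - 7} \cdot \frac{113}{8} = \frac{6}{-1} \cdot \frac{113}{8} = 6 \left(-1\right) \frac{113}{8} = \left(-6\right) \frac{113}{8} = - \frac{339}{4}$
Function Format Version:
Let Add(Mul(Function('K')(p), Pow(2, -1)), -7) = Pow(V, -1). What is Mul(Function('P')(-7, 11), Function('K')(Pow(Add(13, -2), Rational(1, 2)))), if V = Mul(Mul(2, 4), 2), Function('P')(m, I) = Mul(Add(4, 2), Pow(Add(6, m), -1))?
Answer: Rational(-339, 4) ≈ -84.750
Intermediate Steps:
Function('P')(m, I) = Mul(6, Pow(Add(6, m), -1))
V = 16 (V = Mul(8, 2) = 16)
Function('K')(p) = Rational(113, 8) (Function('K')(p) = Add(14, Mul(2, Pow(16, -1))) = Add(14, Mul(2, Rational(1, 16))) = Add(14, Rational(1, 8)) = Rational(113, 8))
Mul(Function('P')(-7, 11), Function('K')(Pow(Add(13, -2), Rational(1, 2)))) = Mul(Mul(6, Pow(Add(6, -7), -1)), Rational(113, 8)) = Mul(Mul(6, Pow(-1, -1)), Rational(113, 8)) = Mul(Mul(6, -1), Rational(113, 8)) = Mul(-6, Rational(113, 8)) = Rational(-339, 4)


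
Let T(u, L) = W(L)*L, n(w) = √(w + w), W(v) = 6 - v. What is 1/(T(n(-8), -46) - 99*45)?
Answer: -1/6847 ≈ -0.00014605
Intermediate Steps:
n(w) = √2*√w (n(w) = √(2*w) = √2*√w)
T(u, L) = L*(6 - L) (T(u, L) = (6 - L)*L = L*(6 - L))
1/(T(n(-8), -46) - 99*45) = 1/(-46*(6 - 1*(-46)) - 99*45) = 1/(-46*(6 + 46) - 4455) = 1/(-46*52 - 4455) = 1/(-2392 - 4455) = 1/(-6847) = -1/6847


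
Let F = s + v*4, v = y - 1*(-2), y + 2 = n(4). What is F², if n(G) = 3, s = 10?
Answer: 484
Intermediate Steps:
y = 1 (y = -2 + 3 = 1)
v = 3 (v = 1 - 1*(-2) = 1 + 2 = 3)
F = 22 (F = 10 + 3*4 = 10 + 12 = 22)
F² = 22² = 484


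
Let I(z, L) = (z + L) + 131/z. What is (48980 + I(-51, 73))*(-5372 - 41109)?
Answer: -116154671051/51 ≈ -2.2775e+9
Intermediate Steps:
I(z, L) = L + z + 131/z (I(z, L) = (L + z) + 131/z = L + z + 131/z)
(48980 + I(-51, 73))*(-5372 - 41109) = (48980 + (73 - 51 + 131/(-51)))*(-5372 - 41109) = (48980 + (73 - 51 + 131*(-1/51)))*(-46481) = (48980 + (73 - 51 - 131/51))*(-46481) = (48980 + 991/51)*(-46481) = (2498971/51)*(-46481) = -116154671051/51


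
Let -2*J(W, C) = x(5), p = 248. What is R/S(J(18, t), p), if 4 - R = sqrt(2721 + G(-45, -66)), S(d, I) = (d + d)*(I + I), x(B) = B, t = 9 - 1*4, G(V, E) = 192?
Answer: -1/620 + sqrt(2913)/2480 ≈ 0.020150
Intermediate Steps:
t = 5 (t = 9 - 4 = 5)
J(W, C) = -5/2 (J(W, C) = -1/2*5 = -5/2)
S(d, I) = 4*I*d (S(d, I) = (2*d)*(2*I) = 4*I*d)
R = 4 - sqrt(2913) (R = 4 - sqrt(2721 + 192) = 4 - sqrt(2913) ≈ -49.972)
R/S(J(18, t), p) = (4 - sqrt(2913))/((4*248*(-5/2))) = (4 - sqrt(2913))/(-2480) = (4 - sqrt(2913))*(-1/2480) = -1/620 + sqrt(2913)/2480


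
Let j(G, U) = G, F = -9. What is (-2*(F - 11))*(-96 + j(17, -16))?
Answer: -3160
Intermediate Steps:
(-2*(F - 11))*(-96 + j(17, -16)) = (-2*(-9 - 11))*(-96 + 17) = -2*(-20)*(-79) = 40*(-79) = -3160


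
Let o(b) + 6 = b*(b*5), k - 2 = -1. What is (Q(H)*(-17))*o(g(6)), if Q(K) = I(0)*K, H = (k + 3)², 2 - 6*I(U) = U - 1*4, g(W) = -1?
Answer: 272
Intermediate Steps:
k = 1 (k = 2 - 1 = 1)
I(U) = 1 - U/6 (I(U) = ⅓ - (U - 1*4)/6 = ⅓ - (U - 4)/6 = ⅓ - (-4 + U)/6 = ⅓ + (⅔ - U/6) = 1 - U/6)
H = 16 (H = (1 + 3)² = 4² = 16)
o(b) = -6 + 5*b² (o(b) = -6 + b*(b*5) = -6 + b*(5*b) = -6 + 5*b²)
Q(K) = K (Q(K) = (1 - ⅙*0)*K = (1 + 0)*K = 1*K = K)
(Q(H)*(-17))*o(g(6)) = (16*(-17))*(-6 + 5*(-1)²) = -272*(-6 + 5*1) = -272*(-6 + 5) = -272*(-1) = 272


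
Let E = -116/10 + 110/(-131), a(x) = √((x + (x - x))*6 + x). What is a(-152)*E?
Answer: -16296*I*√266/655 ≈ -405.77*I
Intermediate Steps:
a(x) = √7*√x (a(x) = √((x + 0)*6 + x) = √(x*6 + x) = √(6*x + x) = √(7*x) = √7*√x)
E = -8148/655 (E = -116*⅒ + 110*(-1/131) = -58/5 - 110/131 = -8148/655 ≈ -12.440)
a(-152)*E = (√7*√(-152))*(-8148/655) = (√7*(2*I*√38))*(-8148/655) = (2*I*√266)*(-8148/655) = -16296*I*√266/655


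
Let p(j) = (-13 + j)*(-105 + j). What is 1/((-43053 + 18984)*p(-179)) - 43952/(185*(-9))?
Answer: 6409346461511/242800369920 ≈ 26.398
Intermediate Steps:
p(j) = (-105 + j)*(-13 + j)
1/((-43053 + 18984)*p(-179)) - 43952/(185*(-9)) = 1/((-43053 + 18984)*(1365 + (-179)² - 118*(-179))) - 43952/(185*(-9)) = 1/((-24069)*(1365 + 32041 + 21122)) - 43952/(-1665) = -1/24069/54528 - 43952*(-1/1665) = -1/24069*1/54528 + 43952/1665 = -1/1312434432 + 43952/1665 = 6409346461511/242800369920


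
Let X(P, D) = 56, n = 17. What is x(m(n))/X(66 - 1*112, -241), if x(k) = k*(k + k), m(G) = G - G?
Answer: 0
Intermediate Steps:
m(G) = 0
x(k) = 2*k**2 (x(k) = k*(2*k) = 2*k**2)
x(m(n))/X(66 - 1*112, -241) = (2*0**2)/56 = (2*0)*(1/56) = 0*(1/56) = 0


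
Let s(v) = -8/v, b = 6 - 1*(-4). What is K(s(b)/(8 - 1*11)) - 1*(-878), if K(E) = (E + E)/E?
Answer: 880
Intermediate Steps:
b = 10 (b = 6 + 4 = 10)
K(E) = 2 (K(E) = (2*E)/E = 2)
K(s(b)/(8 - 1*11)) - 1*(-878) = 2 - 1*(-878) = 2 + 878 = 880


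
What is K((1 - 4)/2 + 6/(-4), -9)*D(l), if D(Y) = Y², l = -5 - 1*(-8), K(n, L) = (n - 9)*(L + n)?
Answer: 1296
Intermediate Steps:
K(n, L) = (-9 + n)*(L + n)
l = 3 (l = -5 + 8 = 3)
K((1 - 4)/2 + 6/(-4), -9)*D(l) = (((1 - 4)/2 + 6/(-4))² - 9*(-9) - 9*((1 - 4)/2 + 6/(-4)) - 9*((1 - 4)/2 + 6/(-4)))*3² = ((-3*½ + 6*(-¼))² + 81 - 9*(-3*½ + 6*(-¼)) - 9*(-3*½ + 6*(-¼)))*9 = ((-3/2 - 3/2)² + 81 - 9*(-3/2 - 3/2) - 9*(-3/2 - 3/2))*9 = ((-3)² + 81 - 9*(-3) - 9*(-3))*9 = (9 + 81 + 27 + 27)*9 = 144*9 = 1296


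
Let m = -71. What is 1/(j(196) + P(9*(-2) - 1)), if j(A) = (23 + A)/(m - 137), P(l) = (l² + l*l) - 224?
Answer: 208/103365 ≈ 0.0020123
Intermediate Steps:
P(l) = -224 + 2*l² (P(l) = (l² + l²) - 224 = 2*l² - 224 = -224 + 2*l²)
j(A) = -23/208 - A/208 (j(A) = (23 + A)/(-71 - 137) = (23 + A)/(-208) = (23 + A)*(-1/208) = -23/208 - A/208)
1/(j(196) + P(9*(-2) - 1)) = 1/((-23/208 - 1/208*196) + (-224 + 2*(9*(-2) - 1)²)) = 1/((-23/208 - 49/52) + (-224 + 2*(-18 - 1)²)) = 1/(-219/208 + (-224 + 2*(-19)²)) = 1/(-219/208 + (-224 + 2*361)) = 1/(-219/208 + (-224 + 722)) = 1/(-219/208 + 498) = 1/(103365/208) = 208/103365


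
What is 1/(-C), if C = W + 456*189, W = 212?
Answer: -1/86396 ≈ -1.1575e-5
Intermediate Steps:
C = 86396 (C = 212 + 456*189 = 212 + 86184 = 86396)
1/(-C) = 1/(-1*86396) = 1/(-86396) = -1/86396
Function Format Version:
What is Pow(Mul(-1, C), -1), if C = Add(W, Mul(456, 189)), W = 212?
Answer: Rational(-1, 86396) ≈ -1.1575e-5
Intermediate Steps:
C = 86396 (C = Add(212, Mul(456, 189)) = Add(212, 86184) = 86396)
Pow(Mul(-1, C), -1) = Pow(Mul(-1, 86396), -1) = Pow(-86396, -1) = Rational(-1, 86396)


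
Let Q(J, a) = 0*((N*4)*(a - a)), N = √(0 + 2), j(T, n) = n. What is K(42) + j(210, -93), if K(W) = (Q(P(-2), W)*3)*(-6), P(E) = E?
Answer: -93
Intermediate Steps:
N = √2 ≈ 1.4142
Q(J, a) = 0 (Q(J, a) = 0*((√2*4)*(a - a)) = 0*((4*√2)*0) = 0*0 = 0)
K(W) = 0 (K(W) = (0*3)*(-6) = 0*(-6) = 0)
K(42) + j(210, -93) = 0 - 93 = -93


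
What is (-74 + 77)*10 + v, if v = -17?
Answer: 13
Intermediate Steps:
(-74 + 77)*10 + v = (-74 + 77)*10 - 17 = 3*10 - 17 = 30 - 17 = 13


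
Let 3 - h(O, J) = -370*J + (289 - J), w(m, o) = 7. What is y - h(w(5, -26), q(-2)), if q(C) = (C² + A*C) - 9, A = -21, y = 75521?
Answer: 62080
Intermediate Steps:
q(C) = -9 + C² - 21*C (q(C) = (C² - 21*C) - 9 = -9 + C² - 21*C)
h(O, J) = -286 + 371*J (h(O, J) = 3 - (-370*J + (289 - J)) = 3 - (289 - 371*J) = 3 + (-289 + 371*J) = -286 + 371*J)
y - h(w(5, -26), q(-2)) = 75521 - (-286 + 371*(-9 + (-2)² - 21*(-2))) = 75521 - (-286 + 371*(-9 + 4 + 42)) = 75521 - (-286 + 371*37) = 75521 - (-286 + 13727) = 75521 - 1*13441 = 75521 - 13441 = 62080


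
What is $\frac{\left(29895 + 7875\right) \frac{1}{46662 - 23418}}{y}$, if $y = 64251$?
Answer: $\frac{6295}{248908374} \approx 2.529 \cdot 10^{-5}$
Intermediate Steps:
$\frac{\left(29895 + 7875\right) \frac{1}{46662 - 23418}}{y} = \frac{\left(29895 + 7875\right) \frac{1}{46662 - 23418}}{64251} = \frac{37770}{23244} \cdot \frac{1}{64251} = 37770 \cdot \frac{1}{23244} \cdot \frac{1}{64251} = \frac{6295}{3874} \cdot \frac{1}{64251} = \frac{6295}{248908374}$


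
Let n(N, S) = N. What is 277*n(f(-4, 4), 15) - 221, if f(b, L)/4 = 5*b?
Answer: -22381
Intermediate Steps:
f(b, L) = 20*b (f(b, L) = 4*(5*b) = 20*b)
277*n(f(-4, 4), 15) - 221 = 277*(20*(-4)) - 221 = 277*(-80) - 221 = -22160 - 221 = -22381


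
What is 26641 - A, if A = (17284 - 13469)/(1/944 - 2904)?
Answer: 2086759221/78325 ≈ 26642.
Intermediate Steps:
A = -102896/78325 (A = 3815/(1/944 - 2904) = 3815/(-2741375/944) = 3815*(-944/2741375) = -102896/78325 ≈ -1.3137)
26641 - A = 26641 - 1*(-102896/78325) = 26641 + 102896/78325 = 2086759221/78325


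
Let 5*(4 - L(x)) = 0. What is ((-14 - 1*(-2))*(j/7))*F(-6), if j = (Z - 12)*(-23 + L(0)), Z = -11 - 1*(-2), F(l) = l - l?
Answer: 0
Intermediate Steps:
F(l) = 0
L(x) = 4 (L(x) = 4 - 1/5*0 = 4 + 0 = 4)
Z = -9 (Z = -11 + 2 = -9)
j = 399 (j = (-9 - 12)*(-23 + 4) = -21*(-19) = 399)
((-14 - 1*(-2))*(j/7))*F(-6) = ((-14 - 1*(-2))*(399/7))*0 = ((-14 + 2)*(399*(1/7)))*0 = -12*57*0 = -684*0 = 0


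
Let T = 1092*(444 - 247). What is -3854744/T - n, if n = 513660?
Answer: -27626112146/53781 ≈ -5.1368e+5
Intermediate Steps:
T = 215124 (T = 1092*197 = 215124)
-3854744/T - n = -3854744/215124 - 1*513660 = -3854744*1/215124 - 513660 = -963686/53781 - 513660 = -27626112146/53781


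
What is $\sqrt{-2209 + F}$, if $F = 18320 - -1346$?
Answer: $23 \sqrt{33} \approx 132.13$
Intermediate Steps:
$F = 19666$ ($F = 18320 + 1346 = 19666$)
$\sqrt{-2209 + F} = \sqrt{-2209 + 19666} = \sqrt{17457} = 23 \sqrt{33}$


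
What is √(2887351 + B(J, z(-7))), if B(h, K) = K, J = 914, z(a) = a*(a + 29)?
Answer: √2887197 ≈ 1699.2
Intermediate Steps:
z(a) = a*(29 + a)
√(2887351 + B(J, z(-7))) = √(2887351 - 7*(29 - 7)) = √(2887351 - 7*22) = √(2887351 - 154) = √2887197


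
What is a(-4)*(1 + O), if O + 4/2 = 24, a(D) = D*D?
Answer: 368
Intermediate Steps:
a(D) = D**2
O = 22 (O = -2 + 24 = 22)
a(-4)*(1 + O) = (-4)**2*(1 + 22) = 16*23 = 368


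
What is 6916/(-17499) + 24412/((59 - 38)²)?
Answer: 7440976/135387 ≈ 54.961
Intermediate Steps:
6916/(-17499) + 24412/((59 - 38)²) = 6916*(-1/17499) + 24412/(21²) = -364/921 + 24412/441 = 7440976/135387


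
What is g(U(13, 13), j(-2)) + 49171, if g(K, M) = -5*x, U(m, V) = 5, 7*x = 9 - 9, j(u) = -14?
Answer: 49171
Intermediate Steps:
x = 0 (x = (9 - 9)/7 = (⅐)*0 = 0)
g(K, M) = 0 (g(K, M) = -5*0 = 0)
g(U(13, 13), j(-2)) + 49171 = 0 + 49171 = 49171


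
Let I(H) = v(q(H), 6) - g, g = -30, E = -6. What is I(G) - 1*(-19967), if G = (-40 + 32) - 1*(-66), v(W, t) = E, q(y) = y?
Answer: 19991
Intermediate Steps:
v(W, t) = -6
G = 58 (G = -8 + 66 = 58)
I(H) = 24 (I(H) = -6 - 1*(-30) = -6 + 30 = 24)
I(G) - 1*(-19967) = 24 - 1*(-19967) = 24 + 19967 = 19991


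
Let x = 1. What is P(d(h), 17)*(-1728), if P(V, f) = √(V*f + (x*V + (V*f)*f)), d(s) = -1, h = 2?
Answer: -1728*I*√307 ≈ -30277.0*I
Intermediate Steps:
P(V, f) = √(V + V*f + V*f²) (P(V, f) = √(V*f + (1*V + (V*f)*f)) = √(V*f + (V + V*f²)) = √(V + V*f + V*f²))
P(d(h), 17)*(-1728) = √(-(1 + 17 + 17²))*(-1728) = √(-(1 + 17 + 289))*(-1728) = √(-1*307)*(-1728) = √(-307)*(-1728) = (I*√307)*(-1728) = -1728*I*√307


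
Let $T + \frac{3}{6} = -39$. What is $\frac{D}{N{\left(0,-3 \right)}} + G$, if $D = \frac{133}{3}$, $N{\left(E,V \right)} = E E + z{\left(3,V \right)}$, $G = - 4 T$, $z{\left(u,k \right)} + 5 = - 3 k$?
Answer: $\frac{2029}{12} \approx 169.08$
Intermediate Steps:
$T = - \frac{79}{2}$ ($T = - \frac{1}{2} - 39 = - \frac{79}{2} \approx -39.5$)
$z{\left(u,k \right)} = -5 - 3 k$
$G = 158$ ($G = \left(-4\right) \left(- \frac{79}{2}\right) = 158$)
$N{\left(E,V \right)} = -5 + E^{2} - 3 V$ ($N{\left(E,V \right)} = E E - \left(5 + 3 V\right) = E^{2} - \left(5 + 3 V\right) = -5 + E^{2} - 3 V$)
$D = \frac{133}{3}$ ($D = 133 \cdot \frac{1}{3} = \frac{133}{3} \approx 44.333$)
$\frac{D}{N{\left(0,-3 \right)}} + G = \frac{133}{3 \left(-5 + 0^{2} - -9\right)} + 158 = \frac{133}{3 \left(-5 + 0 + 9\right)} + 158 = \frac{133}{3 \cdot 4} + 158 = \frac{133}{3} \cdot \frac{1}{4} + 158 = \frac{133}{12} + 158 = \frac{2029}{12}$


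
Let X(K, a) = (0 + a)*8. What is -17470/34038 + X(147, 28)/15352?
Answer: -16285933/32659461 ≈ -0.49866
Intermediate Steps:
X(K, a) = 8*a (X(K, a) = a*8 = 8*a)
-17470/34038 + X(147, 28)/15352 = -17470/34038 + (8*28)/15352 = -17470*1/34038 + 224*(1/15352) = -8735/17019 + 28/1919 = -16285933/32659461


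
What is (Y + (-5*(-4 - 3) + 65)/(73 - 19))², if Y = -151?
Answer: 16216729/729 ≈ 22245.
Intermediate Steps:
(Y + (-5*(-4 - 3) + 65)/(73 - 19))² = (-151 + (-5*(-4 - 3) + 65)/(73 - 19))² = (-151 + (-5*(-7) + 65)/54)² = (-151 + (35 + 65)*(1/54))² = (-151 + 100*(1/54))² = (-151 + 50/27)² = (-4027/27)² = 16216729/729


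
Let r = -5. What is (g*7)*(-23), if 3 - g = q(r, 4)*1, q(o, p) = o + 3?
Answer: -805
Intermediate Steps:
q(o, p) = 3 + o
g = 5 (g = 3 - (3 - 5) = 3 - (-2) = 3 - 1*(-2) = 3 + 2 = 5)
(g*7)*(-23) = (5*7)*(-23) = 35*(-23) = -805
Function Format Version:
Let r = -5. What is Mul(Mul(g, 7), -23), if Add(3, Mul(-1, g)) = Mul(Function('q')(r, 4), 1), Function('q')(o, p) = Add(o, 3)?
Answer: -805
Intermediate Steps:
Function('q')(o, p) = Add(3, o)
g = 5 (g = Add(3, Mul(-1, Mul(Add(3, -5), 1))) = Add(3, Mul(-1, Mul(-2, 1))) = Add(3, Mul(-1, -2)) = Add(3, 2) = 5)
Mul(Mul(g, 7), -23) = Mul(Mul(5, 7), -23) = Mul(35, -23) = -805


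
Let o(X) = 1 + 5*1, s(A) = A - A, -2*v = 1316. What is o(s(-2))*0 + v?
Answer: -658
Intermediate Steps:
v = -658 (v = -½*1316 = -658)
s(A) = 0
o(X) = 6 (o(X) = 1 + 5 = 6)
o(s(-2))*0 + v = 6*0 - 658 = 0 - 658 = -658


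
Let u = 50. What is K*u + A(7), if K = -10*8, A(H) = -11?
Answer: -4011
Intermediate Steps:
K = -80
K*u + A(7) = -80*50 - 11 = -4000 - 11 = -4011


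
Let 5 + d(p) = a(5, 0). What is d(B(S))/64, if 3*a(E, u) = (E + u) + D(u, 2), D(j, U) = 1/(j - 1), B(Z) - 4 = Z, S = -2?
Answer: -11/192 ≈ -0.057292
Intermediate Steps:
B(Z) = 4 + Z
D(j, U) = 1/(-1 + j)
a(E, u) = E/3 + u/3 + 1/(3*(-1 + u)) (a(E, u) = ((E + u) + 1/(-1 + u))/3 = (E + u + 1/(-1 + u))/3 = E/3 + u/3 + 1/(3*(-1 + u)))
d(p) = -11/3 (d(p) = -5 + (1 + (-1 + 0)*(5 + 0))/(3*(-1 + 0)) = -5 + (1/3)*(1 - 1*5)/(-1) = -5 + (1/3)*(-1)*(1 - 5) = -5 + (1/3)*(-1)*(-4) = -5 + 4/3 = -11/3)
d(B(S))/64 = -11/3/64 = -11/3*1/64 = -11/192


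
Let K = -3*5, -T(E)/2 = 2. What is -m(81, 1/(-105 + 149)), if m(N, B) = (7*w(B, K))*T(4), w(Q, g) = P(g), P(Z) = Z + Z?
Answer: -840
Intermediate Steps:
T(E) = -4 (T(E) = -2*2 = -4)
P(Z) = 2*Z
K = -15
w(Q, g) = 2*g
m(N, B) = 840 (m(N, B) = (7*(2*(-15)))*(-4) = (7*(-30))*(-4) = -210*(-4) = 840)
-m(81, 1/(-105 + 149)) = -1*840 = -840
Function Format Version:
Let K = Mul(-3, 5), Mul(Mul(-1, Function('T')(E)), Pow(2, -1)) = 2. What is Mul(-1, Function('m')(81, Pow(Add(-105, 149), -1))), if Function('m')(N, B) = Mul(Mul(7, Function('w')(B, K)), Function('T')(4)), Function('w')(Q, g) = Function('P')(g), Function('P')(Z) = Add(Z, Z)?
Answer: -840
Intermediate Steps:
Function('T')(E) = -4 (Function('T')(E) = Mul(-2, 2) = -4)
Function('P')(Z) = Mul(2, Z)
K = -15
Function('w')(Q, g) = Mul(2, g)
Function('m')(N, B) = 840 (Function('m')(N, B) = Mul(Mul(7, Mul(2, -15)), -4) = Mul(Mul(7, -30), -4) = Mul(-210, -4) = 840)
Mul(-1, Function('m')(81, Pow(Add(-105, 149), -1))) = Mul(-1, 840) = -840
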